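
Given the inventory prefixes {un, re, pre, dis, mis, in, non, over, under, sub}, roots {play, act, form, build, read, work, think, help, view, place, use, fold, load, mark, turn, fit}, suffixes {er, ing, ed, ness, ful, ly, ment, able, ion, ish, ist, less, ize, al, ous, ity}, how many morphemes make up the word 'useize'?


Segmenting 'useize' against the inventory:
  'use' -> root (morpheme 1)
  'ize' -> suffix (morpheme 2)
Total morphemes: 2

2


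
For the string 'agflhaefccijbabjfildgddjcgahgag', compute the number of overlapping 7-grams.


String 'agflhaefccijbabjfildgddjcgahgag' has length L = 31.
Number of overlapping n-grams = L - n + 1
Substituting: 31 - 7 + 1 = 25

25


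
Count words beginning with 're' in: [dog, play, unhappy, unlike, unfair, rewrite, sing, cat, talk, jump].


Checking each word for prefix 're':
  'dog' -> no (count: 0)
  'play' -> no (count: 0)
  'unhappy' -> no (count: 0)
  'unlike' -> no (count: 0)
  'unfair' -> no (count: 0)
  'rewrite' -> YES, starts with 're' (count: 1)
  'sing' -> no (count: 1)
  'cat' -> no (count: 1)
  'talk' -> no (count: 1)
  'jump' -> no (count: 1)
Total with prefix 're': 1

1


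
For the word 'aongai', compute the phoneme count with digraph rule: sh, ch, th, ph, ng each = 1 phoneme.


Parsing 'aongai' greedily, digraphs first:
  'a' -> vowel phoneme (phonemes so far: 1)
  'o' -> vowel phoneme (phonemes so far: 2)
  'ng' -> digraph (1 consonant phoneme) (phonemes so far: 3)
  'a' -> vowel phoneme (phonemes so far: 4)
  'i' -> vowel phoneme (phonemes so far: 5)
Total phonemes: 5

5


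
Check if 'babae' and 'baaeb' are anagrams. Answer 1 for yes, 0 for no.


Sort characters of 'babae': 'aabbe'
Sort characters of 'baaeb': 'aabbe'
Sorted forms match -> they ARE anagrams
Result: 1

1


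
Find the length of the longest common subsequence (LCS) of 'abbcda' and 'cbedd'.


DP table for LCS of 'abbcda' and 'cbedd':
       c  b  e  d  d
    0  0  0  0  0  0
  a 0  0  0  0  0  0
  b 0  0  1  1  1  1
  b 0  0  1  1  1  1
  c 0  1  1  1  1  1
  d 0  1  1  1  2  2
  a 0  1  1  1  2  2
LCS: 'bd'
LCS length = 2

2


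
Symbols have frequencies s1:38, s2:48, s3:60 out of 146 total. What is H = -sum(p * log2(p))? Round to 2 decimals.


Computing entropy H = -sum(p_i * log2(p_i)):
  s1: p = 38/146 = 0.2603, -p*log2(p) = 0.5054
  s2: p = 48/146 = 0.3288, -p*log2(p) = 0.5276
  s3: p = 60/146 = 0.4110, -p*log2(p) = 0.5272
H = sum of terms = 1.5602
Rounded to 2 decimals: 1.56

1.56


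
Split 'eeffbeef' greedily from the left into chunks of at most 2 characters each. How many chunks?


'eeffbeef' has 8 characters.
Chunking with max size 2:
  Chunk 1: 'ee' (positions 0-1)
  Chunk 2: 'ff' (positions 2-3)
  Chunk 3: 'be' (positions 4-5)
  Chunk 4: 'ef' (positions 6-7)
Total chunks: ceil(8 / 2) = 4

4


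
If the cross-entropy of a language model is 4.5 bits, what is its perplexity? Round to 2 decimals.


Perplexity formula: PP = 2^H
H = 4.5
PP = 2^4.5
Decompose: 2^4.5 = 2^4 * 2^0.5 = 2^4 * sqrt(2)
2^4 = 16, sqrt(2) ~ 1.4142136
PP ~ 16 * 1.4142136 = 22.6274176
Rounded to 2 decimals: 22.63

22.63


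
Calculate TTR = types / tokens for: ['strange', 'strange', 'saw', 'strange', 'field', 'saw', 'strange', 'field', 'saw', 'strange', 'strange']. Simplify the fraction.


Tokens: 11
Unique types: ('field', 'saw', 'strange') = 3
TTR = 3/11
Already in lowest terms.

3/11


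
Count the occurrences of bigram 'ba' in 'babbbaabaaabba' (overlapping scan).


Scanning 'babbbaabaaabba' for bigram 'ba':
  Position 0: 'ba' -> MATCH
  Position 1: 'ab' -> no
  Position 2: 'bb' -> no
  Position 3: 'bb' -> no
  Position 4: 'ba' -> MATCH
  Position 5: 'aa' -> no
  Position 6: 'ab' -> no
  Position 7: 'ba' -> MATCH
  Position 8: 'aa' -> no
  Position 9: 'aa' -> no
  Position 10: 'ab' -> no
  Position 11: 'bb' -> no
  Position 12: 'ba' -> MATCH
Total matches: 4

4


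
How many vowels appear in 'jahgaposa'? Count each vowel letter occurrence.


Scanning each character of 'jahgaposa':
  Position 1: 'j' -> consonant (running count: 0)
  Position 2: 'a' -> vowel (running count: 1)
  Position 3: 'h' -> consonant (running count: 1)
  Position 4: 'g' -> consonant (running count: 1)
  Position 5: 'a' -> vowel (running count: 2)
  Position 6: 'p' -> consonant (running count: 2)
  Position 7: 'o' -> vowel (running count: 3)
  Position 8: 's' -> consonant (running count: 3)
  Position 9: 'a' -> vowel (running count: 4)
Total vowels: 4

4


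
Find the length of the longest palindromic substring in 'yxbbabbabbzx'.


Scanning 'yxbbabbabbzx' for palindromic substrings.
Substring at positions 2-9: 'bbabbabb'.
Check: reverse('bbabbabb') = 'bbabbabb' -> palindrome confirmed.
Neighbouring characters ('x' / 'z') break symmetry, so it cannot extend further.
No longer palindromic substring exists; longest length = 8

8


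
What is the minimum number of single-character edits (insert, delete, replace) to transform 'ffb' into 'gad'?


Building DP table for s1='ffb' (len 3) and s2='gad' (len 3):
       g  a  d
    0  1  2  3
  f 1  1  2  3
  f 2  2  2  3
  b 3  3  3  3
Edit distance = dp[3][3] = 3

3


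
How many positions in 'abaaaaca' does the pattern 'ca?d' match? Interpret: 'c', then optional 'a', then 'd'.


Pattern: ca?d means 'c', then optional 'a', then 'd'.
Scanning 'abaaaaca' position-by-position:
  Pos 0: window 'aba' -> no
  Pos 1: window 'baa' -> no
  Pos 2: window 'aaa' -> no
  Pos 3: window 'aaa' -> no
  Pos 4: window 'aac' -> no
  Pos 5: window 'aca' -> no
  Pos 6: window 'ca' -> no
  Pos 7: window 'a' -> no
Total matches: 0

0


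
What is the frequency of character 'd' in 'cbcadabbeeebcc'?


Scanning 'cbcadabbeeebcc' for 'd':
  Position 4: 'd' -> MATCH (count: 1)
Total occurrences of 'd': 1

1


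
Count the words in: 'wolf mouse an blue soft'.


Counting words by splitting on spaces:
  Word 1: 'wolf'
  Word 2: 'mouse'
  Word 3: 'an'
  Word 4: 'blue'
  Word 5: 'soft'
Total words: 5

5


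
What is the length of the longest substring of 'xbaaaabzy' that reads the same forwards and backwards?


Scanning 'xbaaaabzy' for palindromic substrings.
Substring at positions 1-6: 'baaaab'.
Check: reverse('baaaab') = 'baaaab' -> palindrome confirmed.
Neighbouring characters ('x' / 'z') break symmetry, so it cannot extend further.
No longer palindromic substring exists; longest length = 6

6


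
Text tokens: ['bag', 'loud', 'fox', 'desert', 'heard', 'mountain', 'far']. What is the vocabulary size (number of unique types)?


Listing all tokens and tracking unique types:
  Token 1: 'bag' -> NEW (unique so far: 1)
  Token 2: 'loud' -> NEW (unique so far: 2)
  Token 3: 'fox' -> NEW (unique so far: 3)
  Token 4: 'desert' -> NEW (unique so far: 4)
  Token 5: 'heard' -> NEW (unique so far: 5)
  Token 6: 'mountain' -> NEW (unique so far: 6)
  Token 7: 'far' -> NEW (unique so far: 7)
Unique types: ('bag', 'desert', 'far', 'fox', 'heard', 'loud', 'mountain')
Vocabulary size: 7

7


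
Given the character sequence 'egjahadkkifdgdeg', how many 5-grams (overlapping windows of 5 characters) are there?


String 'egjahadkkifdgdeg' has length L = 16.
Number of overlapping n-grams = L - n + 1
Substituting: 16 - 5 + 1 = 12

12


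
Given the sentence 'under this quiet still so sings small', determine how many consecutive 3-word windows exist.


Word trigrams from [7] words:
  Trigram 1: (under this quiet)
  Trigram 2: (this quiet still)
  Trigram 3: (quiet still so)
  Trigram 4: (still so sings)
  Trigram 5: (so sings small)
Total word trigrams: 7 - 2 = 5

5


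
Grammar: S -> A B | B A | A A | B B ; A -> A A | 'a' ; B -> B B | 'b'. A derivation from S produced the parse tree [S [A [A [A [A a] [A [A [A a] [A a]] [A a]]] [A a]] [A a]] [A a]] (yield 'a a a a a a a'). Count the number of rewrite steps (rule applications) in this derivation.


Every bracketed nonterminal node [X ...] in the tree is produced by exactly one rule application.
Reading the tree off as a leftmost derivation:
  Step 1: S  =>  A A   (applied S -> A A)
  Step 2: A A  =>  A A A   (applied A -> A A)
  Step 3: A A A  =>  A A A A   (applied A -> A A)
  Step 4: A A A A  =>  A A A A A   (applied A -> A A)
  Step 5: A A A A A  =>  a A A A A   (applied A -> a)
  Step 6: a A A A A  =>  a A A A A A   (applied A -> A A)
  Step 7: a A A A A A  =>  a A A A A A A   (applied A -> A A)
  Step 8: a A A A A A A  =>  a a A A A A A   (applied A -> a)
  Step 9: a a A A A A A  =>  a a a A A A A   (applied A -> a)
  Step 10: a a a A A A A  =>  a a a a A A A   (applied A -> a)
  Step 11: a a a a A A A  =>  a a a a a A A   (applied A -> a)
  Step 12: a a a a a A A  =>  a a a a a a A   (applied A -> a)
  Step 13: a a a a a a A  =>  a a a a a a a   (applied A -> a)
Final yield: a a a a a a a
Total rewrite steps: 13

13


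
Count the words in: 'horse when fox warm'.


Counting words by splitting on spaces:
  Word 1: 'horse'
  Word 2: 'when'
  Word 3: 'fox'
  Word 4: 'warm'
Total words: 4

4


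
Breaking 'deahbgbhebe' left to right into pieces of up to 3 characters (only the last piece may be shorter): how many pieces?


'deahbgbhebe' has 11 characters.
Chunking with max size 3:
  Chunk 1: 'dea' (positions 0-2)
  Chunk 2: 'hbg' (positions 3-5)
  Chunk 3: 'bhe' (positions 6-8)
  Chunk 4: 'be' (positions 9-10)
Total chunks: ceil(11 / 3) = 4

4


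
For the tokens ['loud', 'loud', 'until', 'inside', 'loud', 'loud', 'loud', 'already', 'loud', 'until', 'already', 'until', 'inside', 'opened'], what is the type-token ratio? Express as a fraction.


Tokens: 14
Unique types: ('already', 'inside', 'loud', 'opened', 'until') = 5
TTR = 5/14
Already in lowest terms.

5/14


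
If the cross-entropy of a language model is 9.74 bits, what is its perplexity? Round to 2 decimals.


Perplexity formula: PP = 2^H
H = 9.74
PP = 2^9.74
Decompose: 2^9.74 = 2^9 * 2^0.74
2^9 = 512, 2^0.74 ~ 1.6701758
PP ~ 512 * 1.6701758 = 855.1300096
Rounded to 2 decimals: 855.13

855.13


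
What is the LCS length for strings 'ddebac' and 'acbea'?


DP table for LCS of 'ddebac' and 'acbea':
       a  c  b  e  a
    0  0  0  0  0  0
  d 0  0  0  0  0  0
  d 0  0  0  0  0  0
  e 0  0  0  0  1  1
  b 0  0  0  1  1  1
  a 0  1  1  1  1  2
  c 0  1  2  2  2  2
LCS: 'ea'
LCS length = 2

2


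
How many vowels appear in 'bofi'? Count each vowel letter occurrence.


Scanning each character of 'bofi':
  Position 1: 'b' -> consonant (running count: 0)
  Position 2: 'o' -> vowel (running count: 1)
  Position 3: 'f' -> consonant (running count: 1)
  Position 4: 'i' -> vowel (running count: 2)
Total vowels: 2

2


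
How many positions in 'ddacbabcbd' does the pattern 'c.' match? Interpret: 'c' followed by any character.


Pattern: c. means 'c' followed by any character.
Scanning 'ddacbabcbd' position-by-position:
  Pos 0: window 'dd' -> no
  Pos 1: window 'da' -> no
  Pos 2: window 'ac' -> no
  Pos 3: window 'cb' -> MATCH
  Pos 4: window 'ba' -> no
  Pos 5: window 'ab' -> no
  Pos 6: window 'bc' -> no
  Pos 7: window 'cb' -> MATCH
  Pos 8: window 'bd' -> no
  Pos 9: window 'd' -> no
Total matches: 2

2


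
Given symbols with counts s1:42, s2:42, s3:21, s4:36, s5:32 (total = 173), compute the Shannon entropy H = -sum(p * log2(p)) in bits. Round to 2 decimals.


Computing entropy H = -sum(p_i * log2(p_i)):
  s1: p = 42/173 = 0.2428, -p*log2(p) = 0.4958
  s2: p = 42/173 = 0.2428, -p*log2(p) = 0.4958
  s3: p = 21/173 = 0.1214, -p*log2(p) = 0.3693
  s4: p = 36/173 = 0.2081, -p*log2(p) = 0.4713
  s5: p = 32/173 = 0.1850, -p*log2(p) = 0.4503
H = sum of terms = 2.2825
Rounded to 2 decimals: 2.28

2.28


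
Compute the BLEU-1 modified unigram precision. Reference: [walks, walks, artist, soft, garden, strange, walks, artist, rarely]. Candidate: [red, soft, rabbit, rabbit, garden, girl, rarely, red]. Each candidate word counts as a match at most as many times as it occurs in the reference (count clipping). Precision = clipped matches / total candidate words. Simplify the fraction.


Reference word counts: {'artist': 2, 'garden': 1, 'rarely': 1, 'soft': 1, 'strange': 1, 'walks': 3}
Checking each candidate word (with clipping):
  'red' -> not in reference -> no match (matches: 0)
  'soft' -> in reference (ref count 1, used 1/1) -> match (matches: 1)
  'rabbit' -> not in reference -> no match (matches: 1)
  'rabbit' -> not in reference -> no match (matches: 1)
  'garden' -> in reference (ref count 1, used 1/1) -> match (matches: 2)
  'girl' -> not in reference -> no match (matches: 2)
  'rarely' -> in reference (ref count 1, used 1/1) -> match (matches: 3)
  'red' -> not in reference -> no match (matches: 3)
Clipped matches: 3, Candidate length: 8
Precision = 3/8

3/8


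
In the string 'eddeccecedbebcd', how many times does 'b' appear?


Scanning 'eddeccecedbebcd' for 'b':
  Position 10: 'b' -> MATCH (count: 1)
  Position 12: 'b' -> MATCH (count: 2)
Total occurrences of 'b': 2

2


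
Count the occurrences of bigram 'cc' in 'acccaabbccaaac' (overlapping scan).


Scanning 'acccaabbccaaac' for bigram 'cc':
  Position 0: 'ac' -> no
  Position 1: 'cc' -> MATCH
  Position 2: 'cc' -> MATCH
  Position 3: 'ca' -> no
  Position 4: 'aa' -> no
  Position 5: 'ab' -> no
  Position 6: 'bb' -> no
  Position 7: 'bc' -> no
  Position 8: 'cc' -> MATCH
  Position 9: 'ca' -> no
  Position 10: 'aa' -> no
  Position 11: 'aa' -> no
  Position 12: 'ac' -> no
Total matches: 3

3


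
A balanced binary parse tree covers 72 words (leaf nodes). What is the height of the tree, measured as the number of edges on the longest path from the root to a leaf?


In a balanced binary tree with n leaves the deepest leaf is ceil(log2(n)) edges below the root.
log2(72) = 6.1699
ceil(6.1699) = 7
height (edges) = 7

7


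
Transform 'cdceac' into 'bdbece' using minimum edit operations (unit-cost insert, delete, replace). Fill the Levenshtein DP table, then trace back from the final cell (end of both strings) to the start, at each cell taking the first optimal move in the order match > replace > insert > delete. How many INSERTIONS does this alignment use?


Edit distance = 4. Backtracking from cell (6, 6) with preference match > replace > insert > delete,
then listing the resulting alignment 'cdceac' -> 'bdbece' left to right:
  Step 1: replace c->b
  Step 2: keep 'd'
  Step 3: replace c->b
  Step 4: keep 'e'
  Step 5: replace a->c
  Step 6: replace c->e
Total insertions: 0

0


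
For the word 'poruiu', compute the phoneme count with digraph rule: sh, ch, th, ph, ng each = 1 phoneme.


Parsing 'poruiu' greedily, digraphs first:
  'p' -> consonant phoneme (phonemes so far: 1)
  'o' -> vowel phoneme (phonemes so far: 2)
  'r' -> consonant phoneme (phonemes so far: 3)
  'u' -> vowel phoneme (phonemes so far: 4)
  'i' -> vowel phoneme (phonemes so far: 5)
  'u' -> vowel phoneme (phonemes so far: 6)
Total phonemes: 6

6


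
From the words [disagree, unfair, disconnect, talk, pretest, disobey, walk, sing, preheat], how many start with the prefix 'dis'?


Checking each word for prefix 'dis':
  'disagree' -> YES, starts with 'dis' (count: 1)
  'unfair' -> no (count: 1)
  'disconnect' -> YES, starts with 'dis' (count: 2)
  'talk' -> no (count: 2)
  'pretest' -> no (count: 2)
  'disobey' -> YES, starts with 'dis' (count: 3)
  'walk' -> no (count: 3)
  'sing' -> no (count: 3)
  'preheat' -> no (count: 3)
Total with prefix 'dis': 3

3


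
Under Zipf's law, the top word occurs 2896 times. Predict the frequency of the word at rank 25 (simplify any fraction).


Zipf's law: freq(rank) = f1 / rank
f1 = 2896, rank = 25
freq = 2896 / 25
GCD(2896, 25) = 1
Simplified: 2896/25

2896/25


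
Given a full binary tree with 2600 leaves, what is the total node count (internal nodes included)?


Leaf nodes (terminals): 2600
Internal nodes = n - 1 = 2600 - 1 = 2599
Total = leaves + internal = 2600 + 2599 = 5199

5199


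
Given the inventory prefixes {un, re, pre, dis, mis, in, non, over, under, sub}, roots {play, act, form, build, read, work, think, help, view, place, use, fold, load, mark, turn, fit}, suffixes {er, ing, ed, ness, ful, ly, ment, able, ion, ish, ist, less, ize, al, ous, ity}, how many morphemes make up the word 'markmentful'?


Segmenting 'markmentful' against the inventory:
  'mark' -> root (morpheme 1)
  'ment' -> suffix (morpheme 2)
  'ful' -> suffix (morpheme 3)
Total morphemes: 3

3


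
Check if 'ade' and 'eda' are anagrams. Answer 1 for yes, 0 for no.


Sort characters of 'ade': 'ade'
Sort characters of 'eda': 'ade'
Sorted forms match -> they ARE anagrams
Result: 1

1


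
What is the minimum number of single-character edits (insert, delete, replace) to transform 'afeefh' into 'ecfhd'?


Building DP table for s1='afeefh' (len 6) and s2='ecfhd' (len 5):
       e  c  f  h  d
    0  1  2  3  4  5
  a 1  1  2  3  4  5
  f 2  2  2  2  3  4
  e 3  2  3  3  3  4
  e 4  3  3  4  4  4
  f 5  4  4  3  4  5
  h 6  5  5  4  3  4
Edit distance = dp[6][5] = 4

4


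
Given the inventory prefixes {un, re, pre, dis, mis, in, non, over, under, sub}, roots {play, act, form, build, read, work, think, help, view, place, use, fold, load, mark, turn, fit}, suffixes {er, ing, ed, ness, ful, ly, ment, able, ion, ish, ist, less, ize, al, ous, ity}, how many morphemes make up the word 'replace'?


Segmenting 'replace' against the inventory:
  're' -> prefix (morpheme 1)
  'place' -> root (morpheme 2)
Total morphemes: 2

2


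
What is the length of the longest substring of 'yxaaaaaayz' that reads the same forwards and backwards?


Scanning 'yxaaaaaayz' for palindromic substrings.
Substring at positions 2-7: 'aaaaaa'.
Check: reverse('aaaaaa') = 'aaaaaa' -> palindrome confirmed.
Neighbouring characters ('x' / 'y') break symmetry, so it cannot extend further.
No longer palindromic substring exists; longest length = 6

6


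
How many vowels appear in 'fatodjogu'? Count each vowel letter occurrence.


Scanning each character of 'fatodjogu':
  Position 1: 'f' -> consonant (running count: 0)
  Position 2: 'a' -> vowel (running count: 1)
  Position 3: 't' -> consonant (running count: 1)
  Position 4: 'o' -> vowel (running count: 2)
  Position 5: 'd' -> consonant (running count: 2)
  Position 6: 'j' -> consonant (running count: 2)
  Position 7: 'o' -> vowel (running count: 3)
  Position 8: 'g' -> consonant (running count: 3)
  Position 9: 'u' -> vowel (running count: 4)
Total vowels: 4

4


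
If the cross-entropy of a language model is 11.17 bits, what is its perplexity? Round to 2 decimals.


Perplexity formula: PP = 2^H
H = 11.17
PP = 2^11.17
Decompose: 2^11.17 = 2^11 * 2^0.17
2^11 = 2048, 2^0.17 ~ 1.1250585
PP ~ 2048 * 1.1250585 = 2304.1198080
Rounded to 2 decimals: 2304.12

2304.12


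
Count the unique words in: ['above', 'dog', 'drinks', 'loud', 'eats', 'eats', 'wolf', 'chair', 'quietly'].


Listing all tokens and tracking unique types:
  Token 1: 'above' -> NEW (unique so far: 1)
  Token 2: 'dog' -> NEW (unique so far: 2)
  Token 3: 'drinks' -> NEW (unique so far: 3)
  Token 4: 'loud' -> NEW (unique so far: 4)
  Token 5: 'eats' -> NEW (unique so far: 5)
  Token 6: 'eats' -> duplicate (unique so far: 5)
  Token 7: 'wolf' -> NEW (unique so far: 6)
  Token 8: 'chair' -> NEW (unique so far: 7)
  Token 9: 'quietly' -> NEW (unique so far: 8)
Unique types: ('above', 'chair', 'dog', 'drinks', 'eats', 'loud', 'quietly', 'wolf')
Vocabulary size: 8

8


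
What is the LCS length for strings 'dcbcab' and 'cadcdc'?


DP table for LCS of 'dcbcab' and 'cadcdc':
       c  a  d  c  d  c
    0  0  0  0  0  0  0
  d 0  0  0  1  1  1  1
  c 0  1  1  1  2  2  2
  b 0  1  1  1  2  2  2
  c 0  1  1  1  2  2  3
  a 0  1  2  2  2  2  3
  b 0  1  2  2  2  2  3
LCS: 'dcc'
LCS length = 3

3


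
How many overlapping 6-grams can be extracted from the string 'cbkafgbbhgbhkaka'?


String 'cbkafgbbhgbhkaka' has length L = 16.
Number of overlapping n-grams = L - n + 1
Substituting: 16 - 6 + 1 = 11

11


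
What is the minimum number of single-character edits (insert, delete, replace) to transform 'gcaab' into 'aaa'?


Building DP table for s1='gcaab' (len 5) and s2='aaa' (len 3):
       a  a  a
    0  1  2  3
  g 1  1  2  3
  c 2  2  2  3
  a 3  2  2  2
  a 4  3  2  2
  b 5  4  3  3
Edit distance = dp[5][3] = 3

3


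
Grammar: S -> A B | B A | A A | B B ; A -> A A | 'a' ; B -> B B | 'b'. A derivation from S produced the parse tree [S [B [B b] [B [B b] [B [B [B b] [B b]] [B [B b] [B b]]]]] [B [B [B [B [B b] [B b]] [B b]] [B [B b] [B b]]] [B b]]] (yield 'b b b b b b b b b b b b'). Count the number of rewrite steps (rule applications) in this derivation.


Every bracketed nonterminal node [X ...] in the tree is produced by exactly one rule application.
Reading the tree off as a leftmost derivation:
  Step 1: S  =>  B B   (applied S -> B B)
  Step 2: B B  =>  B B B   (applied B -> B B)
  Step 3: B B B  =>  b B B   (applied B -> b)
  Step 4: b B B  =>  b B B B   (applied B -> B B)
  Step 5: b B B B  =>  b b B B   (applied B -> b)
  Step 6: b b B B  =>  b b B B B   (applied B -> B B)
  Step 7: b b B B B  =>  b b B B B B   (applied B -> B B)
  Step 8: b b B B B B  =>  b b b B B B   (applied B -> b)
  Step 9: b b b B B B  =>  b b b b B B   (applied B -> b)
  Step 10: b b b b B B  =>  b b b b B B B   (applied B -> B B)
  Step 11: b b b b B B B  =>  b b b b b B B   (applied B -> b)
  Step 12: b b b b b B B  =>  b b b b b b B   (applied B -> b)
  Step 13: b b b b b b B  =>  b b b b b b B B   (applied B -> B B)
  Step 14: b b b b b b B B  =>  b b b b b b B B B   (applied B -> B B)
  Step 15: b b b b b b B B B  =>  b b b b b b B B B B   (applied B -> B B)
  Step 16: b b b b b b B B B B  =>  b b b b b b B B B B B   (applied B -> B B)
  Step 17: b b b b b b B B B B B  =>  b b b b b b b B B B B   (applied B -> b)
  Step 18: b b b b b b b B B B B  =>  b b b b b b b b B B B   (applied B -> b)
  Step 19: b b b b b b b b B B B  =>  b b b b b b b b b B B   (applied B -> b)
  Step 20: b b b b b b b b b B B  =>  b b b b b b b b b B B B   (applied B -> B B)
  Step 21: b b b b b b b b b B B B  =>  b b b b b b b b b b B B   (applied B -> b)
  Step 22: b b b b b b b b b b B B  =>  b b b b b b b b b b b B   (applied B -> b)
  Step 23: b b b b b b b b b b b B  =>  b b b b b b b b b b b b   (applied B -> b)
Final yield: b b b b b b b b b b b b
Total rewrite steps: 23

23


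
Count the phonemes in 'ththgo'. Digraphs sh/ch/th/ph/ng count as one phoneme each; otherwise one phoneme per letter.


Parsing 'ththgo' greedily, digraphs first:
  'th' -> digraph (1 consonant phoneme) (phonemes so far: 1)
  'th' -> digraph (1 consonant phoneme) (phonemes so far: 2)
  'g' -> consonant phoneme (phonemes so far: 3)
  'o' -> vowel phoneme (phonemes so far: 4)
Total phonemes: 4

4


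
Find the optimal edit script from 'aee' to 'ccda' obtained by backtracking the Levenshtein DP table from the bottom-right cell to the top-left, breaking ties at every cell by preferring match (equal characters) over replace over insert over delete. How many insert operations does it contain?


Edit distance = 4. Backtracking from cell (3, 4) with preference match > replace > insert > delete,
then listing the resulting alignment 'aee' -> 'ccda' left to right:
  Step 1: insert 'c' [insertion #1]
  Step 2: replace a->c
  Step 3: replace e->d
  Step 4: replace e->a
Total insertions: 1

1


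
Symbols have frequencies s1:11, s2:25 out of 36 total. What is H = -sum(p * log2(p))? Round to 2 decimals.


Computing entropy H = -sum(p_i * log2(p_i)):
  s1: p = 11/36 = 0.3056, -p*log2(p) = 0.5227
  s2: p = 25/36 = 0.6944, -p*log2(p) = 0.3653
H = sum of terms = 0.8880
Rounded to 2 decimals: 0.89

0.89


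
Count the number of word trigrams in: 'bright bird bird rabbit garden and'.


Word trigrams from [6] words:
  Trigram 1: (bright bird bird)
  Trigram 2: (bird bird rabbit)
  Trigram 3: (bird rabbit garden)
  Trigram 4: (rabbit garden and)
Total word trigrams: 6 - 2 = 4

4


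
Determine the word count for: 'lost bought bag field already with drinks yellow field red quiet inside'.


Counting words by splitting on spaces:
  Word 1: 'lost'
  Word 2: 'bought'
  Word 3: 'bag'
  Word 4: 'field'
  Word 5: 'already'
  Word 6: 'with'
  Word 7: 'drinks'
  Word 8: 'yellow'
  Word 9: 'field'
  Word 10: 'red'
  Word 11: 'quiet'
  Word 12: 'inside'
Total words: 12

12


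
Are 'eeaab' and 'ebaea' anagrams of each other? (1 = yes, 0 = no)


Sort characters of 'eeaab': 'aabee'
Sort characters of 'ebaea': 'aabee'
Sorted forms match -> they ARE anagrams
Result: 1

1


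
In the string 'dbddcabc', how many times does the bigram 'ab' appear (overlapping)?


Scanning 'dbddcabc' for bigram 'ab':
  Position 0: 'db' -> no
  Position 1: 'bd' -> no
  Position 2: 'dd' -> no
  Position 3: 'dc' -> no
  Position 4: 'ca' -> no
  Position 5: 'ab' -> MATCH
  Position 6: 'bc' -> no
Total matches: 1

1


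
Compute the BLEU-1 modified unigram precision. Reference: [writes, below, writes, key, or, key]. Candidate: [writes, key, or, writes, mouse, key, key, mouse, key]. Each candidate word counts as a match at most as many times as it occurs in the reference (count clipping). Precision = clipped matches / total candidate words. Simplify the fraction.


Reference word counts: {'below': 1, 'key': 2, 'or': 1, 'writes': 2}
Checking each candidate word (with clipping):
  'writes' -> in reference (ref count 2, used 1/2) -> match (matches: 1)
  'key' -> in reference (ref count 2, used 1/2) -> match (matches: 2)
  'or' -> in reference (ref count 1, used 1/1) -> match (matches: 3)
  'writes' -> in reference (ref count 2, used 2/2) -> match (matches: 4)
  'mouse' -> not in reference -> no match (matches: 4)
  'key' -> in reference (ref count 2, used 2/2) -> match (matches: 5)
  'key' -> ref count 2 already used up (2/2) -> clipped, no match (matches: 5)
  'mouse' -> not in reference -> no match (matches: 5)
  'key' -> ref count 2 already used up (2/2) -> clipped, no match (matches: 5)
Clipped matches: 5, Candidate length: 9
Precision = 5/9

5/9


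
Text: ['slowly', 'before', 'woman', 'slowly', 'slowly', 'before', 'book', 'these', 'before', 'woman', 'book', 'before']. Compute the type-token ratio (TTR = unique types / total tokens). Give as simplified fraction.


Tokens: 12
Unique types: ('before', 'book', 'slowly', 'these', 'woman') = 5
TTR = 5/12
Already in lowest terms.

5/12


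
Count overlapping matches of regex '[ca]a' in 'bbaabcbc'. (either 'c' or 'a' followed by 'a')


Pattern: [ca]a means either 'c' or 'a' followed by 'a'.
Scanning 'bbaabcbc' position-by-position:
  Pos 0: window 'bb' -> no
  Pos 1: window 'ba' -> no
  Pos 2: window 'aa' -> MATCH
  Pos 3: window 'ab' -> no
  Pos 4: window 'bc' -> no
  Pos 5: window 'cb' -> no
  Pos 6: window 'bc' -> no
  Pos 7: window 'c' -> no
Total matches: 1

1


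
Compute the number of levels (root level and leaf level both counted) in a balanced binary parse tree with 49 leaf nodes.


In a balanced binary tree with n leaves the deepest leaf is ceil(log2(n)) edges below the root,
so counting node levels inclusive of root and leaves gives ceil(log2(n)) + 1 levels.
log2(49) = 5.6147
ceil(5.6147) = 6
levels = 6 + 1 = 7

7


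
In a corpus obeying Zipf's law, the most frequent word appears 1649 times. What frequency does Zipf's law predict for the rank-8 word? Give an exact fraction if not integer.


Zipf's law: freq(rank) = f1 / rank
f1 = 1649, rank = 8
freq = 1649 / 8
GCD(1649, 8) = 1
Simplified: 1649/8

1649/8


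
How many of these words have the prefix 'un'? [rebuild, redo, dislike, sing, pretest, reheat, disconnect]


Checking each word for prefix 'un':
  'rebuild' -> no (count: 0)
  'redo' -> no (count: 0)
  'dislike' -> no (count: 0)
  'sing' -> no (count: 0)
  'pretest' -> no (count: 0)
  'reheat' -> no (count: 0)
  'disconnect' -> no (count: 0)
Total with prefix 'un': 0

0


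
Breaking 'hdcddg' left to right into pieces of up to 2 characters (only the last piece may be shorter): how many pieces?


'hdcddg' has 6 characters.
Chunking with max size 2:
  Chunk 1: 'hd' (positions 0-1)
  Chunk 2: 'cd' (positions 2-3)
  Chunk 3: 'dg' (positions 4-5)
Total chunks: ceil(6 / 2) = 3

3


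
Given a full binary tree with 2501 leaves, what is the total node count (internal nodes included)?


Leaf nodes (terminals): 2501
Internal nodes = n - 1 = 2501 - 1 = 2500
Total = leaves + internal = 2501 + 2500 = 5001

5001


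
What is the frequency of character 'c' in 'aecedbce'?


Scanning 'aecedbce' for 'c':
  Position 2: 'c' -> MATCH (count: 1)
  Position 6: 'c' -> MATCH (count: 2)
Total occurrences of 'c': 2

2


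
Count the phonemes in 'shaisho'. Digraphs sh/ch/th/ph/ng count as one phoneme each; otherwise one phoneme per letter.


Parsing 'shaisho' greedily, digraphs first:
  'sh' -> digraph (1 consonant phoneme) (phonemes so far: 1)
  'a' -> vowel phoneme (phonemes so far: 2)
  'i' -> vowel phoneme (phonemes so far: 3)
  'sh' -> digraph (1 consonant phoneme) (phonemes so far: 4)
  'o' -> vowel phoneme (phonemes so far: 5)
Total phonemes: 5

5


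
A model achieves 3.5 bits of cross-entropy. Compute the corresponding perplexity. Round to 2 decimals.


Perplexity formula: PP = 2^H
H = 3.5
PP = 2^3.5
Decompose: 2^3.5 = 2^3 * 2^0.5 = 2^3 * sqrt(2)
2^3 = 8, sqrt(2) ~ 1.4142136
PP ~ 8 * 1.4142136 = 11.3137088
Rounded to 2 decimals: 11.31

11.31


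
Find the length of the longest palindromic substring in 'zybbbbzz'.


Scanning 'zybbbbzz' for palindromic substrings.
Substring at positions 2-5: 'bbbb'.
Check: reverse('bbbb') = 'bbbb' -> palindrome confirmed.
Neighbouring characters ('y' / 'z') break symmetry, so it cannot extend further.
No longer palindromic substring exists; longest length = 4

4


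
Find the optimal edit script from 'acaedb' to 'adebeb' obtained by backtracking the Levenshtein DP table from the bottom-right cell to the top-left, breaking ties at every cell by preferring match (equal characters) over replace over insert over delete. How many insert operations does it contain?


Edit distance = 4. Backtracking from cell (6, 6) with preference match > replace > insert > delete,
then listing the resulting alignment 'acaedb' -> 'adebeb' left to right:
  Step 1: keep 'a'
  Step 2: replace c->d
  Step 3: replace a->e
  Step 4: replace e->b
  Step 5: replace d->e
  Step 6: keep 'b'
Total insertions: 0

0


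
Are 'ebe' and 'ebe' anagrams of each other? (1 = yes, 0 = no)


Sort characters of 'ebe': 'bee'
Sort characters of 'ebe': 'bee'
Sorted forms match -> they ARE anagrams
Result: 1

1


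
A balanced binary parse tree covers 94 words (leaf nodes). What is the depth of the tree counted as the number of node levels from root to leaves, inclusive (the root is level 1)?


In a balanced binary tree with n leaves the deepest leaf is ceil(log2(n)) edges below the root,
so counting node levels inclusive of root and leaves gives ceil(log2(n)) + 1 levels.
log2(94) = 6.5546
ceil(6.5546) = 7
levels = 7 + 1 = 8

8


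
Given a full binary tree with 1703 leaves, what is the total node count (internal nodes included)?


Leaf nodes (terminals): 1703
Internal nodes = n - 1 = 1703 - 1 = 1702
Total = leaves + internal = 1703 + 1702 = 3405

3405


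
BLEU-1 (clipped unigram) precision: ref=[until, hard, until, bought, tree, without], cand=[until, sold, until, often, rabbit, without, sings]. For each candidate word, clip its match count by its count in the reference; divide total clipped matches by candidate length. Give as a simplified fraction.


Reference word counts: {'bought': 1, 'hard': 1, 'tree': 1, 'until': 2, 'without': 1}
Checking each candidate word (with clipping):
  'until' -> in reference (ref count 2, used 1/2) -> match (matches: 1)
  'sold' -> not in reference -> no match (matches: 1)
  'until' -> in reference (ref count 2, used 2/2) -> match (matches: 2)
  'often' -> not in reference -> no match (matches: 2)
  'rabbit' -> not in reference -> no match (matches: 2)
  'without' -> in reference (ref count 1, used 1/1) -> match (matches: 3)
  'sings' -> not in reference -> no match (matches: 3)
Clipped matches: 3, Candidate length: 7
Precision = 3/7

3/7


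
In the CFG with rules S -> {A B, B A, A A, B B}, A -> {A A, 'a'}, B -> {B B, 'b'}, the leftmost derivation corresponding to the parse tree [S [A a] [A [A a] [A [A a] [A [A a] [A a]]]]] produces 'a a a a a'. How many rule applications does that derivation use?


Every bracketed nonterminal node [X ...] in the tree is produced by exactly one rule application.
Reading the tree off as a leftmost derivation:
  Step 1: S  =>  A A   (applied S -> A A)
  Step 2: A A  =>  a A   (applied A -> a)
  Step 3: a A  =>  a A A   (applied A -> A A)
  Step 4: a A A  =>  a a A   (applied A -> a)
  Step 5: a a A  =>  a a A A   (applied A -> A A)
  Step 6: a a A A  =>  a a a A   (applied A -> a)
  Step 7: a a a A  =>  a a a A A   (applied A -> A A)
  Step 8: a a a A A  =>  a a a a A   (applied A -> a)
  Step 9: a a a a A  =>  a a a a a   (applied A -> a)
Final yield: a a a a a
Total rewrite steps: 9

9


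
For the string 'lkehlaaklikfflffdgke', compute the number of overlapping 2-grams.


String 'lkehlaaklikfflffdgke' has length L = 20.
Number of overlapping n-grams = L - n + 1
Substituting: 20 - 2 + 1 = 19

19


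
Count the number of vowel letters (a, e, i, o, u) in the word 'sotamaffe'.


Scanning each character of 'sotamaffe':
  Position 1: 's' -> consonant (running count: 0)
  Position 2: 'o' -> vowel (running count: 1)
  Position 3: 't' -> consonant (running count: 1)
  Position 4: 'a' -> vowel (running count: 2)
  Position 5: 'm' -> consonant (running count: 2)
  Position 6: 'a' -> vowel (running count: 3)
  Position 7: 'f' -> consonant (running count: 3)
  Position 8: 'f' -> consonant (running count: 3)
  Position 9: 'e' -> vowel (running count: 4)
Total vowels: 4

4


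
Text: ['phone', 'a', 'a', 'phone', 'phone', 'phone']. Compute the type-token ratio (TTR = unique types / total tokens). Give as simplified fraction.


Tokens: 6
Unique types: ('a', 'phone') = 2
TTR = 2/6
Simplify: divide both by 2 -> 1/3
TTR = 1/3

1/3


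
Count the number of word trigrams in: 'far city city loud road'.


Word trigrams from [5] words:
  Trigram 1: (far city city)
  Trigram 2: (city city loud)
  Trigram 3: (city loud road)
Total word trigrams: 5 - 2 = 3

3


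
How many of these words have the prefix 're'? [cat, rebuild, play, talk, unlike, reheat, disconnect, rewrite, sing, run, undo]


Checking each word for prefix 're':
  'cat' -> no (count: 0)
  'rebuild' -> YES, starts with 're' (count: 1)
  'play' -> no (count: 1)
  'talk' -> no (count: 1)
  'unlike' -> no (count: 1)
  'reheat' -> YES, starts with 're' (count: 2)
  'disconnect' -> no (count: 2)
  'rewrite' -> YES, starts with 're' (count: 3)
  'sing' -> no (count: 3)
  'run' -> no (count: 3)
  'undo' -> no (count: 3)
Total with prefix 're': 3

3


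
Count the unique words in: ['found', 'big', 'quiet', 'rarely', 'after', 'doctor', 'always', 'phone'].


Listing all tokens and tracking unique types:
  Token 1: 'found' -> NEW (unique so far: 1)
  Token 2: 'big' -> NEW (unique so far: 2)
  Token 3: 'quiet' -> NEW (unique so far: 3)
  Token 4: 'rarely' -> NEW (unique so far: 4)
  Token 5: 'after' -> NEW (unique so far: 5)
  Token 6: 'doctor' -> NEW (unique so far: 6)
  Token 7: 'always' -> NEW (unique so far: 7)
  Token 8: 'phone' -> NEW (unique so far: 8)
Unique types: ('after', 'always', 'big', 'doctor', 'found', 'phone', 'quiet', 'rarely')
Vocabulary size: 8

8


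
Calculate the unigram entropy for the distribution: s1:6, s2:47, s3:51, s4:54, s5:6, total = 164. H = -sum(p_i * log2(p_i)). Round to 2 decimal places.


Computing entropy H = -sum(p_i * log2(p_i)):
  s1: p = 6/164 = 0.0366, -p*log2(p) = 0.1746
  s2: p = 47/164 = 0.2866, -p*log2(p) = 0.5167
  s3: p = 51/164 = 0.3110, -p*log2(p) = 0.5240
  s4: p = 54/164 = 0.3293, -p*log2(p) = 0.5277
  s5: p = 6/164 = 0.0366, -p*log2(p) = 0.1746
H = sum of terms = 1.9176
Rounded to 2 decimals: 1.92

1.92


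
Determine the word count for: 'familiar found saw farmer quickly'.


Counting words by splitting on spaces:
  Word 1: 'familiar'
  Word 2: 'found'
  Word 3: 'saw'
  Word 4: 'farmer'
  Word 5: 'quickly'
Total words: 5

5


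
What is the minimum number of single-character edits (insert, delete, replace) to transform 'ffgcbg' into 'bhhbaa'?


Building DP table for s1='ffgcbg' (len 6) and s2='bhhbaa' (len 6):
       b  h  h  b  a  a
    0  1  2  3  4  5  6
  f 1  1  2  3  4  5  6
  f 2  2  2  3  4  5  6
  g 3  3  3  3  4  5  6
  c 4  4  4  4  4  5  6
  b 5  4  5  5  4  5  6
  g 6  5  5  6  5  5  6
Edit distance = dp[6][6] = 6

6


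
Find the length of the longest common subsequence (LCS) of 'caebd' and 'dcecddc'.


DP table for LCS of 'caebd' and 'dcecddc':
       d  c  e  c  d  d  c
    0  0  0  0  0  0  0  0
  c 0  0  1  1  1  1  1  1
  a 0  0  1  1  1  1  1  1
  e 0  0  1  2  2  2  2  2
  b 0  0  1  2  2  2  2  2
  d 0  1  1  2  2  3  3  3
LCS: 'ced'
LCS length = 3

3


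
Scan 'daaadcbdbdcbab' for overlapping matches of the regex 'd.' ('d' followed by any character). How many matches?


Pattern: d. means 'd' followed by any character.
Scanning 'daaadcbdbdcbab' position-by-position:
  Pos 0: window 'da' -> MATCH
  Pos 1: window 'aa' -> no
  Pos 2: window 'aa' -> no
  Pos 3: window 'ad' -> no
  Pos 4: window 'dc' -> MATCH
  Pos 5: window 'cb' -> no
  Pos 6: window 'bd' -> no
  Pos 7: window 'db' -> MATCH
  Pos 8: window 'bd' -> no
  Pos 9: window 'dc' -> MATCH
  Pos 10: window 'cb' -> no
  Pos 11: window 'ba' -> no
  Pos 12: window 'ab' -> no
  Pos 13: window 'b' -> no
Total matches: 4

4


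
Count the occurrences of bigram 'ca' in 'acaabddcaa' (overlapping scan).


Scanning 'acaabddcaa' for bigram 'ca':
  Position 0: 'ac' -> no
  Position 1: 'ca' -> MATCH
  Position 2: 'aa' -> no
  Position 3: 'ab' -> no
  Position 4: 'bd' -> no
  Position 5: 'dd' -> no
  Position 6: 'dc' -> no
  Position 7: 'ca' -> MATCH
  Position 8: 'aa' -> no
Total matches: 2

2


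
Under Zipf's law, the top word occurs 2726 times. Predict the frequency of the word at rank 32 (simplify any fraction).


Zipf's law: freq(rank) = f1 / rank
f1 = 2726, rank = 32
freq = 2726 / 32
GCD(2726, 32) = 2
Simplified: 1363/16

1363/16


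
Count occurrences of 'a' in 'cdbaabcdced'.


Scanning 'cdbaabcdced' for 'a':
  Position 3: 'a' -> MATCH (count: 1)
  Position 4: 'a' -> MATCH (count: 2)
Total occurrences of 'a': 2

2


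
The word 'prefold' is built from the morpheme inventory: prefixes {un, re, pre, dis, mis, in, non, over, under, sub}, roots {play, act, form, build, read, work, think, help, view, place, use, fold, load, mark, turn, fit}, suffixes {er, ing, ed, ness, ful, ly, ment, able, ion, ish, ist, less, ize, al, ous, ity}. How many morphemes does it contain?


Segmenting 'prefold' against the inventory:
  'pre' -> prefix (morpheme 1)
  'fold' -> root (morpheme 2)
Total morphemes: 2

2


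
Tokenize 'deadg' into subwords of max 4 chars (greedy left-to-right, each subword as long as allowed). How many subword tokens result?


'deadg' has 5 characters.
Chunking with max size 4:
  Chunk 1: 'dead' (positions 0-3)
  Chunk 2: 'g' (positions 4-4)
Total chunks: ceil(5 / 4) = 2

2


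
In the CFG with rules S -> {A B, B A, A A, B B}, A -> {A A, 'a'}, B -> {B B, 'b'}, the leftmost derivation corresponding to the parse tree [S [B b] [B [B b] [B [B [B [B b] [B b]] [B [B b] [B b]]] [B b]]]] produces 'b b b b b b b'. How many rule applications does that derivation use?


Every bracketed nonterminal node [X ...] in the tree is produced by exactly one rule application.
Reading the tree off as a leftmost derivation:
  Step 1: S  =>  B B   (applied S -> B B)
  Step 2: B B  =>  b B   (applied B -> b)
  Step 3: b B  =>  b B B   (applied B -> B B)
  Step 4: b B B  =>  b b B   (applied B -> b)
  Step 5: b b B  =>  b b B B   (applied B -> B B)
  Step 6: b b B B  =>  b b B B B   (applied B -> B B)
  Step 7: b b B B B  =>  b b B B B B   (applied B -> B B)
  Step 8: b b B B B B  =>  b b b B B B   (applied B -> b)
  Step 9: b b b B B B  =>  b b b b B B   (applied B -> b)
  Step 10: b b b b B B  =>  b b b b B B B   (applied B -> B B)
  Step 11: b b b b B B B  =>  b b b b b B B   (applied B -> b)
  Step 12: b b b b b B B  =>  b b b b b b B   (applied B -> b)
  Step 13: b b b b b b B  =>  b b b b b b b   (applied B -> b)
Final yield: b b b b b b b
Total rewrite steps: 13

13
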